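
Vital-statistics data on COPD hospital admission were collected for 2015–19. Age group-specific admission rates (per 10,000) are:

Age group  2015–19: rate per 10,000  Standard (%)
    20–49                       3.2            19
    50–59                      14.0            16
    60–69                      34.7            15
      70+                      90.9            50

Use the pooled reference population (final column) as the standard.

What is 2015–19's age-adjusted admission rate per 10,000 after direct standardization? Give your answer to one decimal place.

53.5

Standard weights: 0.19, 0.16, 0.15, 0.50.
Standardized rate: 0.1900×3.2 + 0.1600×14.0 + 0.1500×34.7 + 0.5000×90.9 = 53.5030 per 10,000.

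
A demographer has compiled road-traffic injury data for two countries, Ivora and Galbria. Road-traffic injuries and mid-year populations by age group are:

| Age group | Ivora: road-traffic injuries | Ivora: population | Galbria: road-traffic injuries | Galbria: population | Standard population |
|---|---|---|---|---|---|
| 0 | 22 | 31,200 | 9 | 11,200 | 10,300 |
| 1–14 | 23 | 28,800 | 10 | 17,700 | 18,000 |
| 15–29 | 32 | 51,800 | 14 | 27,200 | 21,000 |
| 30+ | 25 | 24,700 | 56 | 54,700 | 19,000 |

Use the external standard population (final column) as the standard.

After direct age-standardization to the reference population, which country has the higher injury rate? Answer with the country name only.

Age-specific rates per 100,000 for Ivora: 70.51, 79.86, 61.78, 101.21.
For Galbria: 80.36, 56.50, 51.47, 102.38.
Standard total = 68,300; weights = 0.1508, 0.2635, 0.3075, 0.2782.
Ivora: 0.1508×70.51 + 0.2635×79.86 + 0.3075×61.78 + 0.2782×101.21 = 78.8310 per 100,000.
Galbria: 0.1508×80.36 + 0.2635×56.50 + 0.3075×51.47 + 0.2782×102.38 = 71.3128 per 100,000.
The crude rates (74.73 vs 80.32) would put Galbria higher, but that reflects its age composition; once standardized to a common age structure, Ivora has the higher underlying rate.

Ivora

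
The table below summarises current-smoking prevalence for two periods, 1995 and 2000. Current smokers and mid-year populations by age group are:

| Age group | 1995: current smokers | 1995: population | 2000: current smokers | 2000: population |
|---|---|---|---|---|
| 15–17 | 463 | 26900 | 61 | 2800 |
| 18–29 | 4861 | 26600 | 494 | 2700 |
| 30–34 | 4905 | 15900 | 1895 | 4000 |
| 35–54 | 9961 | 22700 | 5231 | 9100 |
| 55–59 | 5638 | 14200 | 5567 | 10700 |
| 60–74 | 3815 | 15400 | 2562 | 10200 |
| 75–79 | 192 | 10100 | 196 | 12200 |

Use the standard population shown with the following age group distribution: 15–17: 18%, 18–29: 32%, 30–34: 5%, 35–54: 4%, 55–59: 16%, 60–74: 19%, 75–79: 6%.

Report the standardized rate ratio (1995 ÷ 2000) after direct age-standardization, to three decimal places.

Age-specific rates per 1000 for 1995: 17.212, 182.744, 308.491, 438.811, 397.042, 247.727, 19.010.
For 2000: 21.786, 182.963, 473.750, 574.835, 520.280, 251.176, 16.066.
Standard weights: 0.18, 0.32, 0.05, 0.04, 0.16, 0.19, 0.06.
1995: 0.1800×17.212 + 0.3200×182.744 + 0.0500×308.491 + 0.0400×438.811 + 0.1600×397.042 + 0.1900×247.727 + 0.0600×19.010 = 206.2888 per 1000.
2000: 0.1800×21.786 + 0.3200×182.963 + 0.0500×473.750 + 0.0400×574.835 + 0.1600×520.280 + 0.1900×251.176 + 0.0600×16.066 = 241.0828 per 1000.
Ratio = 206.2888 ÷ 241.0828 = 0.85568.

0.856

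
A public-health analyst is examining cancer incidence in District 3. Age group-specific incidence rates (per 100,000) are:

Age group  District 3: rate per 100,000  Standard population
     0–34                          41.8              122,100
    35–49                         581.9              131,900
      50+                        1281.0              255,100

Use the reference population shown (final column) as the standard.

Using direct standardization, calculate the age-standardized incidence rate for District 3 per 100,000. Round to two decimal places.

802.67

Standard total = 509,100; weights = 0.2398, 0.2591, 0.5011.
Standardized rate: 0.2398×41.8 + 0.2591×581.9 + 0.5011×1281.0 = 802.6704 per 100,000.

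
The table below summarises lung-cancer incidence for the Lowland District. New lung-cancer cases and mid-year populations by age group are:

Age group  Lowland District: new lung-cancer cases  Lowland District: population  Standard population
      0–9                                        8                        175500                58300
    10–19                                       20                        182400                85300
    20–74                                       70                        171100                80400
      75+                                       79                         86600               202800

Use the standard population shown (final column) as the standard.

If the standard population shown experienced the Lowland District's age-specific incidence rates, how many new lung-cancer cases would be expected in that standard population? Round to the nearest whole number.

230

Age-specific rates per 100000 for the Lowland District: 4.56, 10.96, 40.91, 91.22.
Expected new lung-cancer cases = Σ (standard pop × age-specific rate ÷ 100000)
= 58300×4.56/100000 + 85300×10.96/100000 + 80400×40.91/100000 + 202800×91.22/100000
= 2.66 + 9.35 + 32.89 + 185.00 = 229.91.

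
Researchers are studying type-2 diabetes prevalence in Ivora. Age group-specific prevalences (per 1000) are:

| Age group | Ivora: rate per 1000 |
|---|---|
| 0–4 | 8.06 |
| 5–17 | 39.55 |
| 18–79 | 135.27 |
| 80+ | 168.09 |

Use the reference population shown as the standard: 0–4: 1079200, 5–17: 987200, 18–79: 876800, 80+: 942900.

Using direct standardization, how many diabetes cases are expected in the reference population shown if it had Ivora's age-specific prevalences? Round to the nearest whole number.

Expected diabetes cases = Σ (standard pop × age-specific rate ÷ 1000)
= 1079200×8.06/1000 + 987200×39.55/1000 + 876800×135.27/1000 + 942900×168.09/1000
= 8698.35 + 39043.76 + 118604.74 + 158492.06 = 324838.91.

324839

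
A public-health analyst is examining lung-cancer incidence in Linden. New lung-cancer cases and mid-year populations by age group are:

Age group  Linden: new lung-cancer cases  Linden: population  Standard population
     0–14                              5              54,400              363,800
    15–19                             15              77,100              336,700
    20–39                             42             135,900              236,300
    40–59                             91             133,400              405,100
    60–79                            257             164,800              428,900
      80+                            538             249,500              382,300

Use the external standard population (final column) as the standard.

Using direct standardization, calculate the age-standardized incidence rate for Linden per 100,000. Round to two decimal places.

90.17

Age-specific rates per 100,000 for Linden: 9.19, 19.46, 30.91, 68.22, 155.95, 215.63.
Standard total = 2,153,100; weights = 0.1690, 0.1564, 0.1097, 0.1881, 0.1992, 0.1776.
Standardized rate: 0.1690×9.19 + 0.1564×19.46 + 0.1097×30.91 + 0.1881×68.22 + 0.1992×155.95 + 0.1776×215.63 = 90.1736 per 100,000.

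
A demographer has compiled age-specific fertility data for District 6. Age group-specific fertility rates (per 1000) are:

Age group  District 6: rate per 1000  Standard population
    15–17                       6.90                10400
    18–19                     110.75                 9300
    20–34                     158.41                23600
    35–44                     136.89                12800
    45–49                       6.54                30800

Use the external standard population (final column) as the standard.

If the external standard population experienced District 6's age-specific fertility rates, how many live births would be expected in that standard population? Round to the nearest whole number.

Expected live births = Σ (standard pop × age-specific rate ÷ 1000)
= 10400×6.90/1000 + 9300×110.75/1000 + 23600×158.41/1000 + 12800×136.89/1000 + 30800×6.54/1000
= 71.76 + 1029.97 + 3738.48 + 1752.19 + 201.43 = 6793.84.

6794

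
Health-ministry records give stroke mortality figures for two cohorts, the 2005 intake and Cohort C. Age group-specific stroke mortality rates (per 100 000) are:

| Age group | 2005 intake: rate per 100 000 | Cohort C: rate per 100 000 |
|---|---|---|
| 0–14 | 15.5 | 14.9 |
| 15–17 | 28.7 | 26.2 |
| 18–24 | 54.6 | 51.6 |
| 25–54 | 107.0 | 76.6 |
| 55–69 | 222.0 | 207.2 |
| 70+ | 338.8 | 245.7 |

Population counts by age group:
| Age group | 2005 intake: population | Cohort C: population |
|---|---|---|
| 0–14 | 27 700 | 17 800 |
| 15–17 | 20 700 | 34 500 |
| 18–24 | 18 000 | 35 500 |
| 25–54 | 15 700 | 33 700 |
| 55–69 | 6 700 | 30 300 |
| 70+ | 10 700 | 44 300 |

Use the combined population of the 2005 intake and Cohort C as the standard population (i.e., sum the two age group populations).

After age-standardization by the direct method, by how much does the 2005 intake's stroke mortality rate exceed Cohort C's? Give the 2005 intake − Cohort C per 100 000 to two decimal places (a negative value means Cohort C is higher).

25.36

Combined standard total = 295 600; weights = 0.1539, 0.1867, 0.1810, 0.1671, 0.1252, 0.1861.
The 2005 intake: 0.1539×15.5 + 0.1867×28.7 + 0.1810×54.6 + 0.1671×107.0 + 0.1252×222.0 + 0.1861×338.8 = 126.3342 per 100 000.
Cohort C: 0.1539×14.9 + 0.1867×26.2 + 0.1810×51.6 + 0.1671×76.6 + 0.1252×207.2 + 0.1861×245.7 = 100.9768 per 100 000.
Difference = 126.3342 − 100.9768 = 25.3574.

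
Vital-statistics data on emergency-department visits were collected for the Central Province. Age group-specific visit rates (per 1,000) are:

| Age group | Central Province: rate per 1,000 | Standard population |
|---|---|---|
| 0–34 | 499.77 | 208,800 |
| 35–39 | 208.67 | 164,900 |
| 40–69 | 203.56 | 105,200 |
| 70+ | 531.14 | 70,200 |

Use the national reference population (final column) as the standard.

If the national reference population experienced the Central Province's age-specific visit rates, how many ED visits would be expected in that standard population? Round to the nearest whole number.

Expected ED visits = Σ (standard pop × age-specific rate ÷ 1,000)
= 208,800×499.77/1,000 + 164,900×208.67/1,000 + 105,200×203.56/1,000 + 70,200×531.14/1,000
= 104351.98 + 34409.68 + 21414.51 + 37286.03 = 197462.20.

197462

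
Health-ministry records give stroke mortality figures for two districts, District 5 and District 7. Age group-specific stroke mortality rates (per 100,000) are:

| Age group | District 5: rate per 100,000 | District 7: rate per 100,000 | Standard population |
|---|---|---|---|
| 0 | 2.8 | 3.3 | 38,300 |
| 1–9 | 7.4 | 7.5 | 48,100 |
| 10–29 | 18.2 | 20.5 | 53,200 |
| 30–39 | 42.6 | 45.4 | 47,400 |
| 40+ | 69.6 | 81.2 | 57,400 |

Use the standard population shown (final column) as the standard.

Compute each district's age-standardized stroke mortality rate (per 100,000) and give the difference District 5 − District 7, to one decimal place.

Standard total = 244,400; weights = 0.1567, 0.1968, 0.2177, 0.1939, 0.2349.
District 5: 0.1567×2.8 + 0.1968×7.4 + 0.2177×18.2 + 0.1939×42.6 + 0.2349×69.6 = 30.4652 per 100,000.
District 7: 0.1567×3.3 + 0.1968×7.5 + 0.2177×20.5 + 0.1939×45.4 + 0.2349×81.2 = 34.3313 per 100,000.
Difference = 30.4652 − 34.3313 = -3.8661.

-3.9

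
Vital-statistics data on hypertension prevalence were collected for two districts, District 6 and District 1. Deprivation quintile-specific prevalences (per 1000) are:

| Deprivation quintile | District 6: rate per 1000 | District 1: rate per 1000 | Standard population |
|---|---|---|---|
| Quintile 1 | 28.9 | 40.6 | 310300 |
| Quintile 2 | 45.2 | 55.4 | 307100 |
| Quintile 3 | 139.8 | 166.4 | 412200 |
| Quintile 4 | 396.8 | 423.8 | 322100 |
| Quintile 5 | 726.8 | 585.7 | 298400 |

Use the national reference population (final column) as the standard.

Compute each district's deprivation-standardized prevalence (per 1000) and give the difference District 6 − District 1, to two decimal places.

Standard total = 1650100; weights = 0.1880, 0.1861, 0.2498, 0.1952, 0.1808.
District 6: 0.1880×28.9 + 0.1861×45.2 + 0.2498×139.8 + 0.1952×396.8 + 0.1808×726.8 = 257.6574 per 1000.
District 1: 0.1880×40.6 + 0.1861×55.4 + 0.2498×166.4 + 0.1952×423.8 + 0.1808×585.7 = 248.1549 per 1000.
Difference = 257.6574 − 248.1549 = 9.5025.

9.50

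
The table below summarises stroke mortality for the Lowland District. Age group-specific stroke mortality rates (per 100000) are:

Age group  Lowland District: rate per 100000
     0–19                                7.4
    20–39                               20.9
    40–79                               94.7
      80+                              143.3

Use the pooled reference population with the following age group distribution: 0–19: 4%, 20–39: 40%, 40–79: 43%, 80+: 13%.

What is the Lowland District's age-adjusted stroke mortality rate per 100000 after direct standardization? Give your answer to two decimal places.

Standard weights: 0.04, 0.40, 0.43, 0.13.
Standardized rate: 0.0400×7.4 + 0.4000×20.9 + 0.4300×94.7 + 0.1300×143.3 = 68.0060 per 100000.

68.01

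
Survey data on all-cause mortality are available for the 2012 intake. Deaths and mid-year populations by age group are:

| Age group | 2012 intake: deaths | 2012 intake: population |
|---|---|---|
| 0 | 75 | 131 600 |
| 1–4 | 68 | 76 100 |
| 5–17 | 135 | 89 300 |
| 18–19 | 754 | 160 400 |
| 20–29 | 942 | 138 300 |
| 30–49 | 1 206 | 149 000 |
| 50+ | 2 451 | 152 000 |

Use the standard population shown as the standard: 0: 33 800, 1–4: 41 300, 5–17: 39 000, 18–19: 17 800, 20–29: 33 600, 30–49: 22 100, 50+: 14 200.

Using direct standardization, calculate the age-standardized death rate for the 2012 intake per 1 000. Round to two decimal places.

Age-specific rates per 1 000 for the 2012 intake: 0.570, 0.894, 1.512, 4.701, 6.811, 8.094, 16.125.
Standard total = 201 800; weights = 0.1675, 0.2047, 0.1933, 0.0882, 0.1665, 0.1095, 0.0704.
Standardized rate: 0.1675×0.570 + 0.2047×0.894 + 0.1933×1.512 + 0.0882×4.701 + 0.1665×6.811 + 0.1095×8.094 + 0.0704×16.125 = 4.1403 per 1 000.

4.14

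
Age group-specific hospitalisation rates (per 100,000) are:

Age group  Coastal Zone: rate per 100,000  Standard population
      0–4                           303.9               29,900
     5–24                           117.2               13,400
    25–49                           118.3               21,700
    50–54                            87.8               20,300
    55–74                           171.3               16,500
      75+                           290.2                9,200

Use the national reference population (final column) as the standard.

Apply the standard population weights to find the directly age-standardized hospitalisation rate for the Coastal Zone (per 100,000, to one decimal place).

184.7

Standard total = 111,000; weights = 0.2694, 0.1207, 0.1955, 0.1829, 0.1486, 0.0829.
Standardized rate: 0.2694×303.9 + 0.1207×117.2 + 0.1955×118.3 + 0.1829×87.8 + 0.1486×171.3 + 0.0829×290.2 = 184.7102 per 100,000.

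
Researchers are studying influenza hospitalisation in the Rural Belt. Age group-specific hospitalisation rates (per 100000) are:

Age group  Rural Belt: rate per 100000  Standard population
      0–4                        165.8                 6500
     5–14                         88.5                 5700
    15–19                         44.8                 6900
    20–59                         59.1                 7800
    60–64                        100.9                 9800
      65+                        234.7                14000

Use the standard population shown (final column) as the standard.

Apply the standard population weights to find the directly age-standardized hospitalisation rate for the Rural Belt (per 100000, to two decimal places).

Standard total = 50700; weights = 0.1282, 0.1124, 0.1361, 0.1538, 0.1933, 0.2761.
Standardized rate: 0.1282×165.8 + 0.1124×88.5 + 0.1361×44.8 + 0.1538×59.1 + 0.1933×100.9 + 0.2761×234.7 = 130.7075 per 100000.

130.71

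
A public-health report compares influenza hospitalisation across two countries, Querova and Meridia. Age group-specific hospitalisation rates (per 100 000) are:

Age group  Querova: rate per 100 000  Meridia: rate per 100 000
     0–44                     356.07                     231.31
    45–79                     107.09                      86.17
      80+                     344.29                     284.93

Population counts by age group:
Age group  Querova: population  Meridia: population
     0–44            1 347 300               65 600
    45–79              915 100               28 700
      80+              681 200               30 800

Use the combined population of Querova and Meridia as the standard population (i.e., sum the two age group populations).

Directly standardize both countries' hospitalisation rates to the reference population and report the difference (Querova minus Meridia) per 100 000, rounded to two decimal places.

77.65

Combined standard total = 3 068 700; weights = 0.4604, 0.3076, 0.2320.
Querova: 0.4604×356.07 + 0.3076×107.09 + 0.2320×344.29 = 276.7613 per 100 000.
Meridia: 0.4604×231.31 + 0.3076×86.17 + 0.2320×284.93 = 199.1121 per 100 000.
Difference = 276.7613 − 199.1121 = 77.6492.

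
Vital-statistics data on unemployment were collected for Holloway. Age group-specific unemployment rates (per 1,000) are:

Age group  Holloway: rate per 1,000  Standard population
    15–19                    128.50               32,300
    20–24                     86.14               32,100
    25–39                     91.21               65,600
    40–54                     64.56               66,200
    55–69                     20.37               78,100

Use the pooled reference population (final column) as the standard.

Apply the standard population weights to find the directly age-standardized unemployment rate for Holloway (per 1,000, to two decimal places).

Standard total = 274,300; weights = 0.1178, 0.1170, 0.2392, 0.2413, 0.2847.
Standardized rate: 0.1178×128.50 + 0.1170×86.14 + 0.2392×91.21 + 0.2413×64.56 + 0.2847×20.37 = 68.4061 per 1,000.

68.41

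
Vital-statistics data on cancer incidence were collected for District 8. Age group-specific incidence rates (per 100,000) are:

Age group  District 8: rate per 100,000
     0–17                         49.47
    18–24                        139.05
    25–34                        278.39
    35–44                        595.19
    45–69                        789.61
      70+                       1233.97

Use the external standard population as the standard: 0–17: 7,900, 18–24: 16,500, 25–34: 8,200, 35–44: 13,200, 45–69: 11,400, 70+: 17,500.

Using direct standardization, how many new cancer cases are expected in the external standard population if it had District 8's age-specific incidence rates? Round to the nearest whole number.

Expected new cancer cases = Σ (standard pop × age-specific rate ÷ 100,000)
= 7,900×49.47/100,000 + 16,500×139.05/100,000 + 8,200×278.39/100,000 + 13,200×595.19/100,000 + 11,400×789.61/100,000 + 17,500×1233.97/100,000
= 3.91 + 22.94 + 22.83 + 78.57 + 90.02 + 215.94 = 434.20.

434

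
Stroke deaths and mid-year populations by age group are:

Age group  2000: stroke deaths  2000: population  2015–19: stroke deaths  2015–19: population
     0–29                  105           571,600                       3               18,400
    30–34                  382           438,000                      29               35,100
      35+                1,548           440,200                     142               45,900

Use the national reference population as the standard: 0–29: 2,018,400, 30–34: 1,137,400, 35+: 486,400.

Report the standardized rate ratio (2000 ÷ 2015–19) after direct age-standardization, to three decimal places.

Age-specific rates per 100,000 for 2000: 18.37, 87.21, 351.66.
For 2015–19: 16.30, 82.62, 309.37.
Standard total = 3,642,200; weights = 0.5542, 0.3123, 0.1335.
2000: 0.5542×18.37 + 0.3123×87.21 + 0.1335×351.66 = 84.3780 per 100,000.
2015–19: 0.5542×16.30 + 0.3123×82.62 + 0.1335×309.37 = 76.1514 per 100,000.
Ratio = 84.3780 ÷ 76.1514 = 1.10803.

1.108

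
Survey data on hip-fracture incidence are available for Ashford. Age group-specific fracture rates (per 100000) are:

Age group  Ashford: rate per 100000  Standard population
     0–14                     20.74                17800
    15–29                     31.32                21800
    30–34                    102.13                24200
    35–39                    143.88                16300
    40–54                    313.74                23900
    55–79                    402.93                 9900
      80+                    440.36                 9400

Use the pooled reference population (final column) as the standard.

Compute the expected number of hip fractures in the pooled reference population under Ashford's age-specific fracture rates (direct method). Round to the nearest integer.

215

Expected hip fractures = Σ (standard pop × age-specific rate ÷ 100000)
= 17800×20.74/100000 + 21800×31.32/100000 + 24200×102.13/100000 + 16300×143.88/100000 + 23900×313.74/100000 + 9900×402.93/100000 + 9400×440.36/100000
= 3.69 + 6.83 + 24.72 + 23.45 + 74.98 + 39.89 + 41.39 = 214.96.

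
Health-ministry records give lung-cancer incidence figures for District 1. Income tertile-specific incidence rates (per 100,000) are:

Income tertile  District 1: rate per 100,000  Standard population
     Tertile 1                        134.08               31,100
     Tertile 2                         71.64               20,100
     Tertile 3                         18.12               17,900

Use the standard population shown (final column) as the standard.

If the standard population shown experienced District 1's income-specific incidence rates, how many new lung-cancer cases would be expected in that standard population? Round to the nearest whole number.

59

Expected new lung-cancer cases = Σ (standard pop × income-specific rate ÷ 100,000)
= 31,100×134.08/100,000 + 20,100×71.64/100,000 + 17,900×18.12/100,000
= 41.70 + 14.40 + 3.24 = 59.34.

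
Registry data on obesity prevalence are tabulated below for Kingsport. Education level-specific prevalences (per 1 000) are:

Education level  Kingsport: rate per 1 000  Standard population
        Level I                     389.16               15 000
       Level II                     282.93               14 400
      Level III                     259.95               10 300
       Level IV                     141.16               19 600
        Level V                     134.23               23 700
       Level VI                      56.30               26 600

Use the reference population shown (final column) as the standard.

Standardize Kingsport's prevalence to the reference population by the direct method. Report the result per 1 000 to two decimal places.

182.80

Standard total = 109 600; weights = 0.1369, 0.1314, 0.0940, 0.1788, 0.2162, 0.2427.
Standardized rate: 0.1369×389.16 + 0.1314×282.93 + 0.0940×259.95 + 0.1788×141.16 + 0.2162×134.23 + 0.2427×56.30 = 182.7978 per 1 000.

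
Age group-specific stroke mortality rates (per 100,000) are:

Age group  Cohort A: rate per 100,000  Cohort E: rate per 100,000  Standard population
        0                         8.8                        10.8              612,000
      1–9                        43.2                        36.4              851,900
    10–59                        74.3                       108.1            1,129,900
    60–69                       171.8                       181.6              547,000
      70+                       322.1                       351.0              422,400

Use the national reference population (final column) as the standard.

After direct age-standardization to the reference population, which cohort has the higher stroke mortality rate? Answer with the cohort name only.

Standard total = 3,563,200; weights = 0.1718, 0.2391, 0.3171, 0.1535, 0.1185.
Cohort A: 0.1718×8.8 + 0.2391×43.2 + 0.3171×74.3 + 0.1535×171.8 + 0.1185×322.1 = 99.9576 per 100,000.
Cohort E: 0.1718×10.8 + 0.2391×36.4 + 0.3171×108.1 + 0.1535×181.6 + 0.1185×351.0 = 114.3238 per 100,000.

Cohort E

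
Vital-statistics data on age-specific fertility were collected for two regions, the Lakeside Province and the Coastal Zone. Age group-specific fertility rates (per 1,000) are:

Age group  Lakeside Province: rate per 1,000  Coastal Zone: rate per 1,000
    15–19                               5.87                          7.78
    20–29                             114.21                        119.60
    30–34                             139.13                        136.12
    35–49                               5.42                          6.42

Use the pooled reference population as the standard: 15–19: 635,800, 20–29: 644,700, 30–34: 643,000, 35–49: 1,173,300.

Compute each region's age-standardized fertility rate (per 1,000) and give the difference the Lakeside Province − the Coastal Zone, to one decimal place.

-1.3

Standard total = 3,096,800; weights = 0.2053, 0.2082, 0.2076, 0.3789.
The Lakeside Province: 0.2053×5.87 + 0.2082×114.21 + 0.2076×139.13 + 0.3789×5.42 = 55.9233 per 1,000.
The Coastal Zone: 0.2053×7.78 + 0.2082×119.60 + 0.2076×136.12 + 0.3789×6.42 = 57.1914 per 1,000.
Difference = 55.9233 − 57.1914 = -1.2681.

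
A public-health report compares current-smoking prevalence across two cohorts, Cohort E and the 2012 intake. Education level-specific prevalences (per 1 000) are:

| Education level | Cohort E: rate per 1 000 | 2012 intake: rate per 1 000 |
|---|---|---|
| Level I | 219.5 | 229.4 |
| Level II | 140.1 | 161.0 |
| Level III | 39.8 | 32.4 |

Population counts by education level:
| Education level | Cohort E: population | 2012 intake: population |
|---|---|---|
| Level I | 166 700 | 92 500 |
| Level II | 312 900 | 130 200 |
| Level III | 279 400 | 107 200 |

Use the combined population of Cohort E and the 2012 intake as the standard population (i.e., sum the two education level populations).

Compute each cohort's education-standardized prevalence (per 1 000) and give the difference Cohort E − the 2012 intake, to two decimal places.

-8.23

Combined standard total = 1 088 900; weights = 0.2380, 0.4069, 0.3550.
Cohort E: 0.2380×219.5 + 0.4069×140.1 + 0.3550×39.8 = 123.3900 per 1 000.
The 2012 intake: 0.2380×229.4 + 0.4069×161.0 + 0.3550×32.4 = 131.6240 per 1 000.
Difference = 123.3900 − 131.6240 = -8.2340.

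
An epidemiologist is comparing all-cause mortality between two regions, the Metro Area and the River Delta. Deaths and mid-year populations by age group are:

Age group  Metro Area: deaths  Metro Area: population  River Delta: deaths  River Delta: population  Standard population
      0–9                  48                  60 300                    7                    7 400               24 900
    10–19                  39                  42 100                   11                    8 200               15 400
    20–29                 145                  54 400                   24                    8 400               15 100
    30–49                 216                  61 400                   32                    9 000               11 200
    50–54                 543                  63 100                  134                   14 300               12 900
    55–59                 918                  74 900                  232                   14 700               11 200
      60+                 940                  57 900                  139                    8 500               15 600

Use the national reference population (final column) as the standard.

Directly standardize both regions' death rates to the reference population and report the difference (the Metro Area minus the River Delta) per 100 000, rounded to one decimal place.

-60.8

Age-specific rates per 100 000 for the Metro Area: 79.60, 92.64, 266.54, 351.79, 860.54, 1225.63, 1623.49.
For the River Delta: 94.59, 134.15, 285.71, 355.56, 937.06, 1578.23, 1635.29.
Standard total = 106 300; weights = 0.2342, 0.1449, 0.1421, 0.1054, 0.1214, 0.1054, 0.1468.
The Metro Area: 0.2342×79.60 + 0.1449×92.64 + 0.1421×266.54 + 0.1054×351.79 + 0.1214×860.54 + 0.1054×1225.63 + 0.1468×1623.49 = 578.8152 per 100 000.
The River Delta: 0.2342×94.59 + 0.1449×134.15 + 0.1421×285.71 + 0.1054×355.56 + 0.1214×937.06 + 0.1054×1578.23 + 0.1468×1635.29 = 639.6299 per 100 000.
Difference = 578.8152 − 639.6299 = -60.8147.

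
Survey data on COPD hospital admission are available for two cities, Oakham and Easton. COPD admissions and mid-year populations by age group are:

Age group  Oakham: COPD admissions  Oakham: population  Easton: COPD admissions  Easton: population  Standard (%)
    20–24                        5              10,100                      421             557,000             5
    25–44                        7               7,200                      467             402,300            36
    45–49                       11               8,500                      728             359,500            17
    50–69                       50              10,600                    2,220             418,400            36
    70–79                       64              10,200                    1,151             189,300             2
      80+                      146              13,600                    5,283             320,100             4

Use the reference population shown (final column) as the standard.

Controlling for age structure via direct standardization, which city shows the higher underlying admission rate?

Easton

Age-specific rates per 10,000 for Oakham: 4.95, 9.72, 12.94, 47.17, 62.75, 107.35.
For Easton: 7.56, 11.61, 20.25, 53.06, 60.80, 165.04.
Standard weights: 0.05, 0.36, 0.17, 0.36, 0.02, 0.04.
Oakham: 0.0500×4.95 + 0.3600×9.72 + 0.1700×12.94 + 0.3600×47.17 + 0.0200×62.75 + 0.0400×107.35 = 28.4777 per 10,000.
Easton: 0.0500×7.56 + 0.3600×11.61 + 0.1700×20.25 + 0.3600×53.06 + 0.0200×60.80 + 0.0400×165.04 = 34.9185 per 10,000.
The crude rates (47.01 vs 45.71) would put Oakham higher, but that reflects its age composition; once standardized to a common age structure, Easton has the higher underlying rate.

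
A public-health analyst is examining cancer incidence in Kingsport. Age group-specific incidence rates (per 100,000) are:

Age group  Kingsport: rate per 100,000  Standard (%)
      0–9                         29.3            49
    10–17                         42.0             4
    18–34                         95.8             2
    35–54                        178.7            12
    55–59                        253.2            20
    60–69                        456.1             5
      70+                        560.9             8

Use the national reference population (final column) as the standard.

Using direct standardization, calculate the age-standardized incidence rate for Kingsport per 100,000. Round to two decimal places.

157.71

Standard weights: 0.49, 0.04, 0.02, 0.12, 0.20, 0.05, 0.08.
Standardized rate: 0.4900×29.3 + 0.0400×42.0 + 0.0200×95.8 + 0.1200×178.7 + 0.2000×253.2 + 0.0500×456.1 + 0.0800×560.9 = 157.7140 per 100,000.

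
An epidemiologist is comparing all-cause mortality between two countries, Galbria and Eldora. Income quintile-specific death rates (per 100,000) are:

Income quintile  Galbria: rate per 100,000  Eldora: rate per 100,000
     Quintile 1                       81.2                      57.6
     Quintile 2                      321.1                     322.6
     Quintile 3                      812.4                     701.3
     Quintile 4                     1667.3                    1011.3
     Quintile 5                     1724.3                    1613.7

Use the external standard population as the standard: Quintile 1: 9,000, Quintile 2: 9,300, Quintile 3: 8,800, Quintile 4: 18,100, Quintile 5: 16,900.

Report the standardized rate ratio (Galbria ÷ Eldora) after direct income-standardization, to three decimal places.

1.270

Standard total = 62,100; weights = 0.1449, 0.1498, 0.1417, 0.2915, 0.2721.
Galbria: 0.1449×81.2 + 0.1498×321.1 + 0.1417×812.4 + 0.2915×1667.3 + 0.2721×1724.3 = 1130.1924 per 100,000.
Eldora: 0.1449×57.6 + 0.1498×322.6 + 0.1417×701.3 + 0.2915×1011.3 + 0.2721×1613.7 = 889.9530 per 100,000.
Ratio = 1130.1924 ÷ 889.9530 = 1.26995.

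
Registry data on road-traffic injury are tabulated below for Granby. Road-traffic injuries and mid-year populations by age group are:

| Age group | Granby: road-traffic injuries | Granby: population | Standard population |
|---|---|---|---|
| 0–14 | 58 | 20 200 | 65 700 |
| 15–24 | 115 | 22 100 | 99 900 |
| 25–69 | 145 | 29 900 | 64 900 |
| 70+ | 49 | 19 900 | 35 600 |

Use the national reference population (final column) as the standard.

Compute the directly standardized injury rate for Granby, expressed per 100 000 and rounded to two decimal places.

417.47

Age-specific rates per 100 000 for Granby: 287.13, 520.36, 484.95, 246.23.
Standard total = 266 100; weights = 0.2469, 0.3754, 0.2439, 0.1338.
Standardized rate: 0.2469×287.13 + 0.3754×520.36 + 0.2439×484.95 + 0.1338×246.23 = 417.4656 per 100 000.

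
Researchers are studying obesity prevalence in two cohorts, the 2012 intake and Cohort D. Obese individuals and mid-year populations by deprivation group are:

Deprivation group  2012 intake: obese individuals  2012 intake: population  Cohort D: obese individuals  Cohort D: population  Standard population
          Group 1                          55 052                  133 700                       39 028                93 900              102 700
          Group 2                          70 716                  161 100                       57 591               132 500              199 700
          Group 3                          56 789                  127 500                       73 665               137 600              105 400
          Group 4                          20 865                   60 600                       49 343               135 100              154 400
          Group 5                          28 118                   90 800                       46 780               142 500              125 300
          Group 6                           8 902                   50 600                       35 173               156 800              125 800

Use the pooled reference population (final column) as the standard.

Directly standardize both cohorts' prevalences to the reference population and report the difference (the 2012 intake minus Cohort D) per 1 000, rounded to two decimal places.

-25.41

Deprivation-specific rates per 1 000 for the 2012 intake: 411.758, 438.957, 445.404, 344.307, 309.670, 175.929.
For Cohort D: 415.634, 434.649, 535.356, 365.233, 328.281, 224.318.
Standard total = 813 300; weights = 0.1263, 0.2455, 0.1296, 0.1898, 0.1541, 0.1547.
The 2012 intake: 0.1263×411.758 + 0.2455×438.957 + 0.1296×445.404 + 0.1898×344.307 + 0.1541×309.670 + 0.1547×175.929 = 357.7859 per 1 000.
Cohort D: 0.1263×415.634 + 0.2455×434.649 + 0.1296×535.356 + 0.1898×365.233 + 0.1541×328.281 + 0.1547×224.318 = 383.1996 per 1 000.
Difference = 357.7859 − 383.1996 = -25.4137.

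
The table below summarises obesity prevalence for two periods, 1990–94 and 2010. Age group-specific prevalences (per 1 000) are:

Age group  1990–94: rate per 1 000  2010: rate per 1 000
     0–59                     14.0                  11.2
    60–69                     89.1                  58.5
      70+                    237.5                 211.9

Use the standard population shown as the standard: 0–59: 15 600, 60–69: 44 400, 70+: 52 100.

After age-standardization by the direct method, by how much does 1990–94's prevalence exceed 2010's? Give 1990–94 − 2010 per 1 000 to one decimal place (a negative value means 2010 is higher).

24.4

Standard total = 112 100; weights = 0.1392, 0.3961, 0.4648.
1990–94: 0.1392×14.0 + 0.3961×89.1 + 0.4648×237.5 = 147.6199 per 1 000.
2010: 0.1392×11.2 + 0.3961×58.5 + 0.4648×211.9 = 123.2124 per 1 000.
Difference = 147.6199 − 123.2124 = 24.4075.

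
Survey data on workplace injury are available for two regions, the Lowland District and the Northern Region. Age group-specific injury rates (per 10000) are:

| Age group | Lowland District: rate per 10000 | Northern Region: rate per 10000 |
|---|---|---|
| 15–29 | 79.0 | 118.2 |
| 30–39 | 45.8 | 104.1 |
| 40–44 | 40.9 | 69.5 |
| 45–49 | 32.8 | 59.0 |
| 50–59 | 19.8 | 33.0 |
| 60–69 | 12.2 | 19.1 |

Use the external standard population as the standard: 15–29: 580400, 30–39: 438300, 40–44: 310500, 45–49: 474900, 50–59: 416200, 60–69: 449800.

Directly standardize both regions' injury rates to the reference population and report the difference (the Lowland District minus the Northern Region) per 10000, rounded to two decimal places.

-29.30

Standard total = 2670100; weights = 0.2174, 0.1642, 0.1163, 0.1779, 0.1559, 0.1685.
The Lowland District: 0.2174×79.0 + 0.1642×45.8 + 0.1163×40.9 + 0.1779×32.8 + 0.1559×19.8 + 0.1685×12.2 = 40.4218 per 10000.
The Northern Region: 0.2174×118.2 + 0.1642×104.1 + 0.1163×69.5 + 0.1779×59.0 + 0.1559×33.0 + 0.1685×19.1 = 69.7183 per 10000.
Difference = 40.4218 − 69.7183 = -29.2965.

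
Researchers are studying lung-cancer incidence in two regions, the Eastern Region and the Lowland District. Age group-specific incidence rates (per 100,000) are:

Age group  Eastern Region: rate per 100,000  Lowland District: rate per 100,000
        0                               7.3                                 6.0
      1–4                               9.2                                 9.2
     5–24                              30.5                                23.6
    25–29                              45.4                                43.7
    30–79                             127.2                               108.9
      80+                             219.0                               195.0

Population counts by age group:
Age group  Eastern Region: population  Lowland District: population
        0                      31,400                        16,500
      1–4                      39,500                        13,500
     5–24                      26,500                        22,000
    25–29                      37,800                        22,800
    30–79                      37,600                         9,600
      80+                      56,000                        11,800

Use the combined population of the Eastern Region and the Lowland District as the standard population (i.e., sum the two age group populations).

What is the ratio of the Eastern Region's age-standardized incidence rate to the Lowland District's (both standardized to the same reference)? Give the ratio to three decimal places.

1.130

Combined standard total = 325,000; weights = 0.1474, 0.1631, 0.1492, 0.1865, 0.1452, 0.2086.
The Eastern Region: 0.1474×7.3 + 0.1631×9.2 + 0.1492×30.5 + 0.1865×45.4 + 0.1452×127.2 + 0.2086×219.0 = 79.7532 per 100,000.
The Lowland District: 0.1474×6.0 + 0.1631×9.2 + 0.1492×23.6 + 0.1865×43.7 + 0.1452×108.9 + 0.2086×195.0 = 70.5505 per 100,000.
Ratio = 79.7532 ÷ 70.5505 = 1.13044.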